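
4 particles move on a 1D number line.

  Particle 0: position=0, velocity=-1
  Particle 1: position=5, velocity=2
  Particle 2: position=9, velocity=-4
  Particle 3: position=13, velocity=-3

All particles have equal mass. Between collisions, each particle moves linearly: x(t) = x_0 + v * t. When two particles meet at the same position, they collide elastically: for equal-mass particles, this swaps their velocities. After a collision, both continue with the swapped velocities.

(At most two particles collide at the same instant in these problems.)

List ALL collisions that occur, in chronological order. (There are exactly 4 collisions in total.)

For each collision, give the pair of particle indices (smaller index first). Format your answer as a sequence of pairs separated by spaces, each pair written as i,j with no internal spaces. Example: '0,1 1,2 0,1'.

Collision at t=2/3: particles 1 and 2 swap velocities; positions: p0=-2/3 p1=19/3 p2=19/3 p3=11; velocities now: v0=-1 v1=-4 v2=2 v3=-3
Collision at t=8/5: particles 2 and 3 swap velocities; positions: p0=-8/5 p1=13/5 p2=41/5 p3=41/5; velocities now: v0=-1 v1=-4 v2=-3 v3=2
Collision at t=3: particles 0 and 1 swap velocities; positions: p0=-3 p1=-3 p2=4 p3=11; velocities now: v0=-4 v1=-1 v2=-3 v3=2
Collision at t=13/2: particles 1 and 2 swap velocities; positions: p0=-17 p1=-13/2 p2=-13/2 p3=18; velocities now: v0=-4 v1=-3 v2=-1 v3=2

Answer: 1,2 2,3 0,1 1,2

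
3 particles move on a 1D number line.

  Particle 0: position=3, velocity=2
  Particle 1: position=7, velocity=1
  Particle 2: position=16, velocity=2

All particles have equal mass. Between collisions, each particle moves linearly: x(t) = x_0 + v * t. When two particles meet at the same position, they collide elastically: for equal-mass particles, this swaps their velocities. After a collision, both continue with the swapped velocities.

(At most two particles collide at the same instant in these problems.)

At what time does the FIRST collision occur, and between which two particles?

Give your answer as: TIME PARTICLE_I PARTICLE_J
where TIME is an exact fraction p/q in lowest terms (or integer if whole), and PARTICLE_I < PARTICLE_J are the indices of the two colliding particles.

Pair (0,1): pos 3,7 vel 2,1 -> gap=4, closing at 1/unit, collide at t=4
Pair (1,2): pos 7,16 vel 1,2 -> not approaching (rel speed -1 <= 0)
Earliest collision: t=4 between 0 and 1

Answer: 4 0 1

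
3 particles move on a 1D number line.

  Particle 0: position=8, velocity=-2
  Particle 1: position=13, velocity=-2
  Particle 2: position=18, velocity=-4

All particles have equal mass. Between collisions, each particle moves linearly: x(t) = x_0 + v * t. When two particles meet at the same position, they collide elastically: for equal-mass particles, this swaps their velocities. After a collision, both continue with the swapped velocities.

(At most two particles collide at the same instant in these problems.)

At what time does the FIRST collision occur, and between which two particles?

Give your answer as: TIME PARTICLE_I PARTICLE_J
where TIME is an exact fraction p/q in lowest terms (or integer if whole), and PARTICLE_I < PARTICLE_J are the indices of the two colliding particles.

Answer: 5/2 1 2

Derivation:
Pair (0,1): pos 8,13 vel -2,-2 -> not approaching (rel speed 0 <= 0)
Pair (1,2): pos 13,18 vel -2,-4 -> gap=5, closing at 2/unit, collide at t=5/2
Earliest collision: t=5/2 between 1 and 2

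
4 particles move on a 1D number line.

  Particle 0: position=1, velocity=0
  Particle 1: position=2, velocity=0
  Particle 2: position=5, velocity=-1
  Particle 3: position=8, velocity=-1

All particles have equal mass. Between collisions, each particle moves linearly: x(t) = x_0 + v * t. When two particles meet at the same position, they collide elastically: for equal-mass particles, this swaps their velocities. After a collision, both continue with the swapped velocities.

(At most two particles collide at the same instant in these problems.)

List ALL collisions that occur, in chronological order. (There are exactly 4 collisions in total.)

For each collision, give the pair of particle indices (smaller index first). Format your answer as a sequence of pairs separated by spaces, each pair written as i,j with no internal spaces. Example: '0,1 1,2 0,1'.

Answer: 1,2 0,1 2,3 1,2

Derivation:
Collision at t=3: particles 1 and 2 swap velocities; positions: p0=1 p1=2 p2=2 p3=5; velocities now: v0=0 v1=-1 v2=0 v3=-1
Collision at t=4: particles 0 and 1 swap velocities; positions: p0=1 p1=1 p2=2 p3=4; velocities now: v0=-1 v1=0 v2=0 v3=-1
Collision at t=6: particles 2 and 3 swap velocities; positions: p0=-1 p1=1 p2=2 p3=2; velocities now: v0=-1 v1=0 v2=-1 v3=0
Collision at t=7: particles 1 and 2 swap velocities; positions: p0=-2 p1=1 p2=1 p3=2; velocities now: v0=-1 v1=-1 v2=0 v3=0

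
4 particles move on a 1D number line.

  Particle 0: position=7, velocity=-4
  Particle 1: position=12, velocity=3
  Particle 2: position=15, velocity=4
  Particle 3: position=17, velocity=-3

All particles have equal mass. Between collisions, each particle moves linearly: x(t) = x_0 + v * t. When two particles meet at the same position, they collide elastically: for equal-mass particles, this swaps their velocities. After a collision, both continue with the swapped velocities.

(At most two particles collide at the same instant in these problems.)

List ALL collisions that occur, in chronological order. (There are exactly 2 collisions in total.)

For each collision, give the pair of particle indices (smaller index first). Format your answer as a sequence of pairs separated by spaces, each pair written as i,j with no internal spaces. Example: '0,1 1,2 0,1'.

Answer: 2,3 1,2

Derivation:
Collision at t=2/7: particles 2 and 3 swap velocities; positions: p0=41/7 p1=90/7 p2=113/7 p3=113/7; velocities now: v0=-4 v1=3 v2=-3 v3=4
Collision at t=5/6: particles 1 and 2 swap velocities; positions: p0=11/3 p1=29/2 p2=29/2 p3=55/3; velocities now: v0=-4 v1=-3 v2=3 v3=4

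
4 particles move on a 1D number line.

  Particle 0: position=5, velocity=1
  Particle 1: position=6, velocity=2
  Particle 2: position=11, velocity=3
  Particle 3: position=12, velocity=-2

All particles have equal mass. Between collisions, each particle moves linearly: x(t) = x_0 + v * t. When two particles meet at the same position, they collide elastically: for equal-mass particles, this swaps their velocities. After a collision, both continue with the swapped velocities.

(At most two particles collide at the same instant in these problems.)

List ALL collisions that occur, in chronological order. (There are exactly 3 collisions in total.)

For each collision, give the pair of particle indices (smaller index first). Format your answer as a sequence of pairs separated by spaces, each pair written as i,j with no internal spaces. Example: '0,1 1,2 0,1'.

Answer: 2,3 1,2 0,1

Derivation:
Collision at t=1/5: particles 2 and 3 swap velocities; positions: p0=26/5 p1=32/5 p2=58/5 p3=58/5; velocities now: v0=1 v1=2 v2=-2 v3=3
Collision at t=3/2: particles 1 and 2 swap velocities; positions: p0=13/2 p1=9 p2=9 p3=31/2; velocities now: v0=1 v1=-2 v2=2 v3=3
Collision at t=7/3: particles 0 and 1 swap velocities; positions: p0=22/3 p1=22/3 p2=32/3 p3=18; velocities now: v0=-2 v1=1 v2=2 v3=3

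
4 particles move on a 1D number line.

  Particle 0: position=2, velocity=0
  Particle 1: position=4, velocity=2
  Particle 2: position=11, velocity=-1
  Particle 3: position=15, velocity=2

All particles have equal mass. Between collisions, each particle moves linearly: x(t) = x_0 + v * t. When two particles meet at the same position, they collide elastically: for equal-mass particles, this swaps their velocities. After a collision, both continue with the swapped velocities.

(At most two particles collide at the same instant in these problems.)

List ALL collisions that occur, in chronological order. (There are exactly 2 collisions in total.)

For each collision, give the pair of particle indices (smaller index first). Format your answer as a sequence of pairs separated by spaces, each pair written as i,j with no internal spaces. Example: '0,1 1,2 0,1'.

Collision at t=7/3: particles 1 and 2 swap velocities; positions: p0=2 p1=26/3 p2=26/3 p3=59/3; velocities now: v0=0 v1=-1 v2=2 v3=2
Collision at t=9: particles 0 and 1 swap velocities; positions: p0=2 p1=2 p2=22 p3=33; velocities now: v0=-1 v1=0 v2=2 v3=2

Answer: 1,2 0,1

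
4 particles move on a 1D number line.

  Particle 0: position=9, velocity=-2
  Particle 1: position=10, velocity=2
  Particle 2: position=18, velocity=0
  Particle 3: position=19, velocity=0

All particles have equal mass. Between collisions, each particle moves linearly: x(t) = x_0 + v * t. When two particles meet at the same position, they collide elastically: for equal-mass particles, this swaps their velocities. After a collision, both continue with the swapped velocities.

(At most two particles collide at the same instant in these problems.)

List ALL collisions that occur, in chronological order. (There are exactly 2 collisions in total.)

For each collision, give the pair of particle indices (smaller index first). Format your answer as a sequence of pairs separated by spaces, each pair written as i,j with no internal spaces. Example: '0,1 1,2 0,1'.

Collision at t=4: particles 1 and 2 swap velocities; positions: p0=1 p1=18 p2=18 p3=19; velocities now: v0=-2 v1=0 v2=2 v3=0
Collision at t=9/2: particles 2 and 3 swap velocities; positions: p0=0 p1=18 p2=19 p3=19; velocities now: v0=-2 v1=0 v2=0 v3=2

Answer: 1,2 2,3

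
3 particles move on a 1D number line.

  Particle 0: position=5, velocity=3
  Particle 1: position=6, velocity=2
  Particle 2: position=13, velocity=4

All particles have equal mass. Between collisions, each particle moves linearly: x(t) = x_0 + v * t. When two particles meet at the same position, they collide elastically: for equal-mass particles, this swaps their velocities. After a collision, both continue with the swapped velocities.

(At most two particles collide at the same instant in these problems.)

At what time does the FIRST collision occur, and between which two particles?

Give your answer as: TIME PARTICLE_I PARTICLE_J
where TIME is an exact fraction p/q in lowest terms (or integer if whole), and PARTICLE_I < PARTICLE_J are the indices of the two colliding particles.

Pair (0,1): pos 5,6 vel 3,2 -> gap=1, closing at 1/unit, collide at t=1
Pair (1,2): pos 6,13 vel 2,4 -> not approaching (rel speed -2 <= 0)
Earliest collision: t=1 between 0 and 1

Answer: 1 0 1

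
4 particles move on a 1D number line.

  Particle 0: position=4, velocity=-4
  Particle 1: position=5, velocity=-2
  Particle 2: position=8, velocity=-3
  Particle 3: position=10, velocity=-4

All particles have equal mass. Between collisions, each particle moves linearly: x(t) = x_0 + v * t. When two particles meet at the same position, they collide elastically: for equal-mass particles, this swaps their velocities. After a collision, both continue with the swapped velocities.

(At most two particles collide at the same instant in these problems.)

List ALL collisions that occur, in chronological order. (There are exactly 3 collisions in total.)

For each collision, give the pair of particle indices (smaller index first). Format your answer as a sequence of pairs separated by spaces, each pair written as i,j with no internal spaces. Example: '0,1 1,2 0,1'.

Answer: 2,3 1,2 2,3

Derivation:
Collision at t=2: particles 2 and 3 swap velocities; positions: p0=-4 p1=1 p2=2 p3=2; velocities now: v0=-4 v1=-2 v2=-4 v3=-3
Collision at t=5/2: particles 1 and 2 swap velocities; positions: p0=-6 p1=0 p2=0 p3=1/2; velocities now: v0=-4 v1=-4 v2=-2 v3=-3
Collision at t=3: particles 2 and 3 swap velocities; positions: p0=-8 p1=-2 p2=-1 p3=-1; velocities now: v0=-4 v1=-4 v2=-3 v3=-2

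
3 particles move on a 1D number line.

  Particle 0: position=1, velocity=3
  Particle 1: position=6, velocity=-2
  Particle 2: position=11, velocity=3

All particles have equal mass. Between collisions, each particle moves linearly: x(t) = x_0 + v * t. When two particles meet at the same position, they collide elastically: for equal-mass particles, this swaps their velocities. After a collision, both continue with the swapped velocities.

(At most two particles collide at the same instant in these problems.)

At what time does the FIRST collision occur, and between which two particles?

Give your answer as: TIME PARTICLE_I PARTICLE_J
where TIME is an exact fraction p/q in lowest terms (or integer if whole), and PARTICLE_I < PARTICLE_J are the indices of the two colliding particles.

Pair (0,1): pos 1,6 vel 3,-2 -> gap=5, closing at 5/unit, collide at t=1
Pair (1,2): pos 6,11 vel -2,3 -> not approaching (rel speed -5 <= 0)
Earliest collision: t=1 between 0 and 1

Answer: 1 0 1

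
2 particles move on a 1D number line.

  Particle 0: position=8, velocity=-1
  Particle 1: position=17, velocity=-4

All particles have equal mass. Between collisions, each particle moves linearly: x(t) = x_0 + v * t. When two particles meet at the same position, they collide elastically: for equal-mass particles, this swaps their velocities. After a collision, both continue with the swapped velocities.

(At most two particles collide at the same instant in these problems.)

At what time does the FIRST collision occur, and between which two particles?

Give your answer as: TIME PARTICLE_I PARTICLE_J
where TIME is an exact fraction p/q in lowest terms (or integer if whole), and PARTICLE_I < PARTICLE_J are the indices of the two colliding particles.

Pair (0,1): pos 8,17 vel -1,-4 -> gap=9, closing at 3/unit, collide at t=3
Earliest collision: t=3 between 0 and 1

Answer: 3 0 1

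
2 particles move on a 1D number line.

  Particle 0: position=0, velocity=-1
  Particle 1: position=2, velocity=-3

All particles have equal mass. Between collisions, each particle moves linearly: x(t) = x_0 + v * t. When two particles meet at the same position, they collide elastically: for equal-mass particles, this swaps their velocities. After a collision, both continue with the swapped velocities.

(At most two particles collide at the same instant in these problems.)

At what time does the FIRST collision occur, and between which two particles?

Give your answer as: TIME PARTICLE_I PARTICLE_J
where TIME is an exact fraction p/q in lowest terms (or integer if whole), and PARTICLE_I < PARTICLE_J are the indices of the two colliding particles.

Answer: 1 0 1

Derivation:
Pair (0,1): pos 0,2 vel -1,-3 -> gap=2, closing at 2/unit, collide at t=1
Earliest collision: t=1 between 0 and 1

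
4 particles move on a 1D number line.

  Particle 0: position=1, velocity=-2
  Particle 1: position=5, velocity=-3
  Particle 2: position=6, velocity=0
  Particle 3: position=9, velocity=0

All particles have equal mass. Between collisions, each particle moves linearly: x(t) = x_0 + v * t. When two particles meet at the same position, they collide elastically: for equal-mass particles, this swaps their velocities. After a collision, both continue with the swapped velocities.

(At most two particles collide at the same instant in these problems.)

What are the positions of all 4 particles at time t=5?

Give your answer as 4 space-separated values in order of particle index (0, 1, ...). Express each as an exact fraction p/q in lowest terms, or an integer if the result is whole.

Answer: -10 -9 6 9

Derivation:
Collision at t=4: particles 0 and 1 swap velocities; positions: p0=-7 p1=-7 p2=6 p3=9; velocities now: v0=-3 v1=-2 v2=0 v3=0
Advance to t=5 (no further collisions before then); velocities: v0=-3 v1=-2 v2=0 v3=0; positions = -10 -9 6 9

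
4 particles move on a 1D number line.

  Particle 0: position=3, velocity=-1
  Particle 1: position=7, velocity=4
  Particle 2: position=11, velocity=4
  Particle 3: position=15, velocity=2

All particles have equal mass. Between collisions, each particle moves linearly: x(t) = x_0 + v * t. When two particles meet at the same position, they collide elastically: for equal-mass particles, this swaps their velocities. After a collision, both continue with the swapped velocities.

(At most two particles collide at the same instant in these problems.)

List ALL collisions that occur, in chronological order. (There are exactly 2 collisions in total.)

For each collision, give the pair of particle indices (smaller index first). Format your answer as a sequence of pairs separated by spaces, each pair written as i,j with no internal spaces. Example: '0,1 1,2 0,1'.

Collision at t=2: particles 2 and 3 swap velocities; positions: p0=1 p1=15 p2=19 p3=19; velocities now: v0=-1 v1=4 v2=2 v3=4
Collision at t=4: particles 1 and 2 swap velocities; positions: p0=-1 p1=23 p2=23 p3=27; velocities now: v0=-1 v1=2 v2=4 v3=4

Answer: 2,3 1,2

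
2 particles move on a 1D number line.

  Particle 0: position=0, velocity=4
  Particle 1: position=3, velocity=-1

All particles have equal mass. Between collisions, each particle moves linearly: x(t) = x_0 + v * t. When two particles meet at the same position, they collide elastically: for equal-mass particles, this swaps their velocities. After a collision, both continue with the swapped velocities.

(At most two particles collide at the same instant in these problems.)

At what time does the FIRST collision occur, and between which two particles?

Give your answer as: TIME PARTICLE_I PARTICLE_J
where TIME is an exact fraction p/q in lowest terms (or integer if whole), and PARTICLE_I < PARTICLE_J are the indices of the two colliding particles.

Pair (0,1): pos 0,3 vel 4,-1 -> gap=3, closing at 5/unit, collide at t=3/5
Earliest collision: t=3/5 between 0 and 1

Answer: 3/5 0 1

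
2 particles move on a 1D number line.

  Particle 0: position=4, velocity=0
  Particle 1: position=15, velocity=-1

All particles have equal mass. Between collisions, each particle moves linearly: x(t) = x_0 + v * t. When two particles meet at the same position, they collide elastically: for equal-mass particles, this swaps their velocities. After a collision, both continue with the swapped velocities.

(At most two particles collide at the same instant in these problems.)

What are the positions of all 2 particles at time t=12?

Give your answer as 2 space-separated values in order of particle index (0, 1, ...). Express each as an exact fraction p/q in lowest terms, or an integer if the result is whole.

Answer: 3 4

Derivation:
Collision at t=11: particles 0 and 1 swap velocities; positions: p0=4 p1=4; velocities now: v0=-1 v1=0
Advance to t=12 (no further collisions before then); velocities: v0=-1 v1=0; positions = 3 4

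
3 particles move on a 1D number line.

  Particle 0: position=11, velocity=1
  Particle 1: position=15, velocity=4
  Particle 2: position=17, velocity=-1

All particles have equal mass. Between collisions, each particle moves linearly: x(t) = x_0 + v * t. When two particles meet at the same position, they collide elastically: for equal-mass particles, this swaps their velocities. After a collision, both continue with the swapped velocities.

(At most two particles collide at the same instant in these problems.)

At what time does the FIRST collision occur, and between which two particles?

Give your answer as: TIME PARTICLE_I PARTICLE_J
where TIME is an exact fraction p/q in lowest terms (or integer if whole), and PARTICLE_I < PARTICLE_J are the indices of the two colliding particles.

Pair (0,1): pos 11,15 vel 1,4 -> not approaching (rel speed -3 <= 0)
Pair (1,2): pos 15,17 vel 4,-1 -> gap=2, closing at 5/unit, collide at t=2/5
Earliest collision: t=2/5 between 1 and 2

Answer: 2/5 1 2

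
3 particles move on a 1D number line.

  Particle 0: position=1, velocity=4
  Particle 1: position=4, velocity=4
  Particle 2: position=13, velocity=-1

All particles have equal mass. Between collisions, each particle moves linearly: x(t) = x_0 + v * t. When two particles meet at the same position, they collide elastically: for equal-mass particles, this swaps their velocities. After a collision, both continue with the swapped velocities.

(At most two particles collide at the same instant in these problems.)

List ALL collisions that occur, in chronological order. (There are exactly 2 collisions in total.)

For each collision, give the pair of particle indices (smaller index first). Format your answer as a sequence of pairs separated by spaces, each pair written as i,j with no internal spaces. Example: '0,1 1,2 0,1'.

Collision at t=9/5: particles 1 and 2 swap velocities; positions: p0=41/5 p1=56/5 p2=56/5; velocities now: v0=4 v1=-1 v2=4
Collision at t=12/5: particles 0 and 1 swap velocities; positions: p0=53/5 p1=53/5 p2=68/5; velocities now: v0=-1 v1=4 v2=4

Answer: 1,2 0,1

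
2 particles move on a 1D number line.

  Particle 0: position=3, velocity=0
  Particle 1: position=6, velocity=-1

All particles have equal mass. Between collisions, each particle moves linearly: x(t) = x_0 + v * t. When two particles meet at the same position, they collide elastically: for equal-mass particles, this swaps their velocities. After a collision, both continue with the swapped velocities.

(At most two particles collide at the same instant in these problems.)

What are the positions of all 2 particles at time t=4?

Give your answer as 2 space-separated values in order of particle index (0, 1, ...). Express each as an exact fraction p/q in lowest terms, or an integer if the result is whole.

Collision at t=3: particles 0 and 1 swap velocities; positions: p0=3 p1=3; velocities now: v0=-1 v1=0
Advance to t=4 (no further collisions before then); velocities: v0=-1 v1=0; positions = 2 3

Answer: 2 3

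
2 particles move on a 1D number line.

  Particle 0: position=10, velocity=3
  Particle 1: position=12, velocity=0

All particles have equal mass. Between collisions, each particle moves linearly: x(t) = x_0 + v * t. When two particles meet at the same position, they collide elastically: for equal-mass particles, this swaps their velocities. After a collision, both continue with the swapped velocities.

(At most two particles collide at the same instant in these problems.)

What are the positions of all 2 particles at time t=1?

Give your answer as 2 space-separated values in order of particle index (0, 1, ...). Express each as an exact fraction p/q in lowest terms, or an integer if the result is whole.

Collision at t=2/3: particles 0 and 1 swap velocities; positions: p0=12 p1=12; velocities now: v0=0 v1=3
Advance to t=1 (no further collisions before then); velocities: v0=0 v1=3; positions = 12 13

Answer: 12 13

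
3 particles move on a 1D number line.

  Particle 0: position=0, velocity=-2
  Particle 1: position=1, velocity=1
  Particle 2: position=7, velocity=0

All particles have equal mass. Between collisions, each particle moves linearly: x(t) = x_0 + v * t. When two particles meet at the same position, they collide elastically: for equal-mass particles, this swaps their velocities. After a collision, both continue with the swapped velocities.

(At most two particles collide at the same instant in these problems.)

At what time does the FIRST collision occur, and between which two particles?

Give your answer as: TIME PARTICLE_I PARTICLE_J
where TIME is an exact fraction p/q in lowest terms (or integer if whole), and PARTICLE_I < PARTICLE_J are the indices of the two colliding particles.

Answer: 6 1 2

Derivation:
Pair (0,1): pos 0,1 vel -2,1 -> not approaching (rel speed -3 <= 0)
Pair (1,2): pos 1,7 vel 1,0 -> gap=6, closing at 1/unit, collide at t=6
Earliest collision: t=6 between 1 and 2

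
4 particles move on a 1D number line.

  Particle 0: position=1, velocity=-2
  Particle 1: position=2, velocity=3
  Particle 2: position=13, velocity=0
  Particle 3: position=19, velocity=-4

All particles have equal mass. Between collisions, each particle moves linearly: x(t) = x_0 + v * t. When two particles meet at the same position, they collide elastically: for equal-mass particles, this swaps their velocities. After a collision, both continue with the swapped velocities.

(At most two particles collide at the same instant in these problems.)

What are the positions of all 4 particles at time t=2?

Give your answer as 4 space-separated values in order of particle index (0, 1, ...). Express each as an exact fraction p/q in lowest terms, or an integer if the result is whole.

Collision at t=3/2: particles 2 and 3 swap velocities; positions: p0=-2 p1=13/2 p2=13 p3=13; velocities now: v0=-2 v1=3 v2=-4 v3=0
Advance to t=2 (no further collisions before then); velocities: v0=-2 v1=3 v2=-4 v3=0; positions = -3 8 11 13

Answer: -3 8 11 13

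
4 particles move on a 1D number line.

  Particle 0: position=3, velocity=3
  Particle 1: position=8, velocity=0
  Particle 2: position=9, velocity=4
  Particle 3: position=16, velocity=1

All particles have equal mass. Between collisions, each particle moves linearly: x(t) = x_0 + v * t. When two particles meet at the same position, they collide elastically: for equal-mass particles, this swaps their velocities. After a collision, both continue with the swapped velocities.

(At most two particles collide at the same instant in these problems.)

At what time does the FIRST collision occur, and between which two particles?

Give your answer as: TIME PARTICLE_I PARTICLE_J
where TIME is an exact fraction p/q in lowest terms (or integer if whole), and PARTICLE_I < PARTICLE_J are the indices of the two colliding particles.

Answer: 5/3 0 1

Derivation:
Pair (0,1): pos 3,8 vel 3,0 -> gap=5, closing at 3/unit, collide at t=5/3
Pair (1,2): pos 8,9 vel 0,4 -> not approaching (rel speed -4 <= 0)
Pair (2,3): pos 9,16 vel 4,1 -> gap=7, closing at 3/unit, collide at t=7/3
Earliest collision: t=5/3 between 0 and 1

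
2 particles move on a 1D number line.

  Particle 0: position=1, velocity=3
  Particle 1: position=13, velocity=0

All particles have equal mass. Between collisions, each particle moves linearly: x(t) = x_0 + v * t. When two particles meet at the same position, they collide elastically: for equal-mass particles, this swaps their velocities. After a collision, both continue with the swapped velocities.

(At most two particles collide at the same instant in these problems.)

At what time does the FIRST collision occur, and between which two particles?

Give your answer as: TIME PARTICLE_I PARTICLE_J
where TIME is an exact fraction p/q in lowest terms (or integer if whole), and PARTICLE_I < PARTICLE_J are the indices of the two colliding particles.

Pair (0,1): pos 1,13 vel 3,0 -> gap=12, closing at 3/unit, collide at t=4
Earliest collision: t=4 between 0 and 1

Answer: 4 0 1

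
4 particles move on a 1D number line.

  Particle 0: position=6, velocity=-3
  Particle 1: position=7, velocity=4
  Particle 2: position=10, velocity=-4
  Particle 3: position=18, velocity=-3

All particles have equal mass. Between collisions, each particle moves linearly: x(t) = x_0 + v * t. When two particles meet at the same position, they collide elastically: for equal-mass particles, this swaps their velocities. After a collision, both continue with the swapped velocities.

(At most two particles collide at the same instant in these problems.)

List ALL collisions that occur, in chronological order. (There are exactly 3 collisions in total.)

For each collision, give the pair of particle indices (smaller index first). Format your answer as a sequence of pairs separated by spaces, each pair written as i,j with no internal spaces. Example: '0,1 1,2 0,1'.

Answer: 1,2 2,3 0,1

Derivation:
Collision at t=3/8: particles 1 and 2 swap velocities; positions: p0=39/8 p1=17/2 p2=17/2 p3=135/8; velocities now: v0=-3 v1=-4 v2=4 v3=-3
Collision at t=11/7: particles 2 and 3 swap velocities; positions: p0=9/7 p1=26/7 p2=93/7 p3=93/7; velocities now: v0=-3 v1=-4 v2=-3 v3=4
Collision at t=4: particles 0 and 1 swap velocities; positions: p0=-6 p1=-6 p2=6 p3=23; velocities now: v0=-4 v1=-3 v2=-3 v3=4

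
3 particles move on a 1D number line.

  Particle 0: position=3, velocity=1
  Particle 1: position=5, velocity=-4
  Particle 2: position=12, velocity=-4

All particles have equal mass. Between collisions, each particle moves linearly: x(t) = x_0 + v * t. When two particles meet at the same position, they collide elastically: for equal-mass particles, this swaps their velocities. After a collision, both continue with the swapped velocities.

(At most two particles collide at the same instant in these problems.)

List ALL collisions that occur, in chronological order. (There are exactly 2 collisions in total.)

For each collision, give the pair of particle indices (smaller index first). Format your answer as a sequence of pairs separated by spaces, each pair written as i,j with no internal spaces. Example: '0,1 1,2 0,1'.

Answer: 0,1 1,2

Derivation:
Collision at t=2/5: particles 0 and 1 swap velocities; positions: p0=17/5 p1=17/5 p2=52/5; velocities now: v0=-4 v1=1 v2=-4
Collision at t=9/5: particles 1 and 2 swap velocities; positions: p0=-11/5 p1=24/5 p2=24/5; velocities now: v0=-4 v1=-4 v2=1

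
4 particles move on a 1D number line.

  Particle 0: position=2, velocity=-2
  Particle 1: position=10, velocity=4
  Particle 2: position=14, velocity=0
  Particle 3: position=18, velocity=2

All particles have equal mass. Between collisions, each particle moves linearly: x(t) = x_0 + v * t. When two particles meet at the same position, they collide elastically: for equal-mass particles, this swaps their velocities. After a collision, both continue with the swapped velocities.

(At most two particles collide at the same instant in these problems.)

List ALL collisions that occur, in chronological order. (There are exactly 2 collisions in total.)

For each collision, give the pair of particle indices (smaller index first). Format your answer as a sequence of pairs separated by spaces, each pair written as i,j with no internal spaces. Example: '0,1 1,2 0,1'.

Collision at t=1: particles 1 and 2 swap velocities; positions: p0=0 p1=14 p2=14 p3=20; velocities now: v0=-2 v1=0 v2=4 v3=2
Collision at t=4: particles 2 and 3 swap velocities; positions: p0=-6 p1=14 p2=26 p3=26; velocities now: v0=-2 v1=0 v2=2 v3=4

Answer: 1,2 2,3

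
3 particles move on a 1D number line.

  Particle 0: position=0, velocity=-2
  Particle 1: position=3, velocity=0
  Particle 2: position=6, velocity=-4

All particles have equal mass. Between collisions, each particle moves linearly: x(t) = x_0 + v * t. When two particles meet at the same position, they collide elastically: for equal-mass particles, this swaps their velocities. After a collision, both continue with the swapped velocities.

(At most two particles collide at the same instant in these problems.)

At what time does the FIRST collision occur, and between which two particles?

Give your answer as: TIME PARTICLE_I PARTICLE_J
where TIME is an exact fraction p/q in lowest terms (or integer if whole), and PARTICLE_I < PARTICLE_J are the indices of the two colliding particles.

Pair (0,1): pos 0,3 vel -2,0 -> not approaching (rel speed -2 <= 0)
Pair (1,2): pos 3,6 vel 0,-4 -> gap=3, closing at 4/unit, collide at t=3/4
Earliest collision: t=3/4 between 1 and 2

Answer: 3/4 1 2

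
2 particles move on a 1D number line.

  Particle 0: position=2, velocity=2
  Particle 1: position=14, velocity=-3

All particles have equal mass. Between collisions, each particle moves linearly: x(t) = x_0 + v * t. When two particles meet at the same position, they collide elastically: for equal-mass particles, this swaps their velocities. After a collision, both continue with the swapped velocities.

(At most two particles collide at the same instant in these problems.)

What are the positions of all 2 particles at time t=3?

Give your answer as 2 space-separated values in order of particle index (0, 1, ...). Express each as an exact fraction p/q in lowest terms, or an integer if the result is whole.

Collision at t=12/5: particles 0 and 1 swap velocities; positions: p0=34/5 p1=34/5; velocities now: v0=-3 v1=2
Advance to t=3 (no further collisions before then); velocities: v0=-3 v1=2; positions = 5 8

Answer: 5 8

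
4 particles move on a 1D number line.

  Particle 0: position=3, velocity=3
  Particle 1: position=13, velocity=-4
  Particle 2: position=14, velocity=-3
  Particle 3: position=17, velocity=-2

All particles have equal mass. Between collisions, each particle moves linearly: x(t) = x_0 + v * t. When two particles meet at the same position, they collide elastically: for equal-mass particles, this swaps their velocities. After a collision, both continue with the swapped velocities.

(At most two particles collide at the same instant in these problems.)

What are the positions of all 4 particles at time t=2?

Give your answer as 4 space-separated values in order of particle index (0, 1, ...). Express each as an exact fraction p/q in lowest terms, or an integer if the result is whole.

Collision at t=10/7: particles 0 and 1 swap velocities; positions: p0=51/7 p1=51/7 p2=68/7 p3=99/7; velocities now: v0=-4 v1=3 v2=-3 v3=-2
Collision at t=11/6: particles 1 and 2 swap velocities; positions: p0=17/3 p1=17/2 p2=17/2 p3=40/3; velocities now: v0=-4 v1=-3 v2=3 v3=-2
Advance to t=2 (no further collisions before then); velocities: v0=-4 v1=-3 v2=3 v3=-2; positions = 5 8 9 13

Answer: 5 8 9 13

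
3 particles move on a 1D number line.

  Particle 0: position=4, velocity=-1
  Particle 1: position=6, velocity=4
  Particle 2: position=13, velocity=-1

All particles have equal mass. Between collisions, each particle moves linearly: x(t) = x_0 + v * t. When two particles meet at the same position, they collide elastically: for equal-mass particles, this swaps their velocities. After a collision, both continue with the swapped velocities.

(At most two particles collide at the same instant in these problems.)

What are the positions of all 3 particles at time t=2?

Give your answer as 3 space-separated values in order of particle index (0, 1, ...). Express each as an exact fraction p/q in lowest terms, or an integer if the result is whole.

Collision at t=7/5: particles 1 and 2 swap velocities; positions: p0=13/5 p1=58/5 p2=58/5; velocities now: v0=-1 v1=-1 v2=4
Advance to t=2 (no further collisions before then); velocities: v0=-1 v1=-1 v2=4; positions = 2 11 14

Answer: 2 11 14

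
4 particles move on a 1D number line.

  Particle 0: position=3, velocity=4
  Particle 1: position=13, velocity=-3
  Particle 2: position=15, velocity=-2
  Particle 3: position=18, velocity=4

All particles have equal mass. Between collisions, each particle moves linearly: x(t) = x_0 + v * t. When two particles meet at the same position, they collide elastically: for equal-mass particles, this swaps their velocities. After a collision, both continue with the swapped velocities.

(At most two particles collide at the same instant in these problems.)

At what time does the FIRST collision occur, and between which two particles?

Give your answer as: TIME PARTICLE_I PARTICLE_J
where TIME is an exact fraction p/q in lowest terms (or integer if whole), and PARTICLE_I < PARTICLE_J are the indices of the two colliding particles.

Answer: 10/7 0 1

Derivation:
Pair (0,1): pos 3,13 vel 4,-3 -> gap=10, closing at 7/unit, collide at t=10/7
Pair (1,2): pos 13,15 vel -3,-2 -> not approaching (rel speed -1 <= 0)
Pair (2,3): pos 15,18 vel -2,4 -> not approaching (rel speed -6 <= 0)
Earliest collision: t=10/7 between 0 and 1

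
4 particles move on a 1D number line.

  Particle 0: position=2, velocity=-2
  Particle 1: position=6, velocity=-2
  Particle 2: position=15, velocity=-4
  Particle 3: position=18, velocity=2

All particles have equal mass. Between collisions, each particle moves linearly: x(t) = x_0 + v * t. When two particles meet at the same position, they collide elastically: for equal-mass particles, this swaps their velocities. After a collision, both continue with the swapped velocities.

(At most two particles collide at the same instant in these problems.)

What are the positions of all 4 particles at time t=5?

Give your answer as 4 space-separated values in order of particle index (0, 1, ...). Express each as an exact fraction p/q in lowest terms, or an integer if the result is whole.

Answer: -8 -5 -4 28

Derivation:
Collision at t=9/2: particles 1 and 2 swap velocities; positions: p0=-7 p1=-3 p2=-3 p3=27; velocities now: v0=-2 v1=-4 v2=-2 v3=2
Advance to t=5 (no further collisions before then); velocities: v0=-2 v1=-4 v2=-2 v3=2; positions = -8 -5 -4 28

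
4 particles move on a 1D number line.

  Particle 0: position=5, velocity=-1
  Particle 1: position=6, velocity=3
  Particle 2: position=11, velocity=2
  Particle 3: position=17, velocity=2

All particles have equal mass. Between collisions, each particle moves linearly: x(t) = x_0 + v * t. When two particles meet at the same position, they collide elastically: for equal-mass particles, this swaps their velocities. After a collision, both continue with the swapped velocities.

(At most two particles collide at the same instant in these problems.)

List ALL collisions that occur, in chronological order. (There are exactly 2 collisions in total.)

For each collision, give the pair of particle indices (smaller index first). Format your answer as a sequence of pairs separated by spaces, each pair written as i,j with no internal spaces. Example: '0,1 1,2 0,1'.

Answer: 1,2 2,3

Derivation:
Collision at t=5: particles 1 and 2 swap velocities; positions: p0=0 p1=21 p2=21 p3=27; velocities now: v0=-1 v1=2 v2=3 v3=2
Collision at t=11: particles 2 and 3 swap velocities; positions: p0=-6 p1=33 p2=39 p3=39; velocities now: v0=-1 v1=2 v2=2 v3=3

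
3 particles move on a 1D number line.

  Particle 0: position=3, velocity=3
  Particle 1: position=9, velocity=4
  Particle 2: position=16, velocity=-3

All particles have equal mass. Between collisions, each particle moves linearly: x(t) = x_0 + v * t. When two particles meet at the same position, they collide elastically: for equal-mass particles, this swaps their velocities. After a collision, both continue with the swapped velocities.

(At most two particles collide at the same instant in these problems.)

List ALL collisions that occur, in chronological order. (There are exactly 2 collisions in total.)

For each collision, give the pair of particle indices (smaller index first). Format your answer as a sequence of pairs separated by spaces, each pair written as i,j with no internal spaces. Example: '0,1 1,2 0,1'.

Answer: 1,2 0,1

Derivation:
Collision at t=1: particles 1 and 2 swap velocities; positions: p0=6 p1=13 p2=13; velocities now: v0=3 v1=-3 v2=4
Collision at t=13/6: particles 0 and 1 swap velocities; positions: p0=19/2 p1=19/2 p2=53/3; velocities now: v0=-3 v1=3 v2=4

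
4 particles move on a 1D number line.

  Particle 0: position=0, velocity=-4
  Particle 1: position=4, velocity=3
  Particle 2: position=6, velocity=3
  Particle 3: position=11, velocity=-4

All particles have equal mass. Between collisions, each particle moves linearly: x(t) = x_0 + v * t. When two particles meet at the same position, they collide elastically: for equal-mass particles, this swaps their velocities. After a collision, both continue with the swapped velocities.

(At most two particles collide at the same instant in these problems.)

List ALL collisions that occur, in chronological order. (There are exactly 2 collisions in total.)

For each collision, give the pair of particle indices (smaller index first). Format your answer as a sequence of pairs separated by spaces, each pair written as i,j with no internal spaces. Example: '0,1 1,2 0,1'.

Answer: 2,3 1,2

Derivation:
Collision at t=5/7: particles 2 and 3 swap velocities; positions: p0=-20/7 p1=43/7 p2=57/7 p3=57/7; velocities now: v0=-4 v1=3 v2=-4 v3=3
Collision at t=1: particles 1 and 2 swap velocities; positions: p0=-4 p1=7 p2=7 p3=9; velocities now: v0=-4 v1=-4 v2=3 v3=3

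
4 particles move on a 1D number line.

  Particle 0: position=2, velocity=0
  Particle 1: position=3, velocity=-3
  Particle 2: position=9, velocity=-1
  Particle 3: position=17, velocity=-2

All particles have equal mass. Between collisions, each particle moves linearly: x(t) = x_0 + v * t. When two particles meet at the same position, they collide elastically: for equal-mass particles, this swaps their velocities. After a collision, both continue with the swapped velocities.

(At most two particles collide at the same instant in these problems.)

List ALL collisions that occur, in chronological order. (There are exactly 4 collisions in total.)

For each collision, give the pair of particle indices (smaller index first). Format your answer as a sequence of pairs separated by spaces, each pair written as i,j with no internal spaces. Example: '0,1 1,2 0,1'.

Answer: 0,1 1,2 2,3 1,2

Derivation:
Collision at t=1/3: particles 0 and 1 swap velocities; positions: p0=2 p1=2 p2=26/3 p3=49/3; velocities now: v0=-3 v1=0 v2=-1 v3=-2
Collision at t=7: particles 1 and 2 swap velocities; positions: p0=-18 p1=2 p2=2 p3=3; velocities now: v0=-3 v1=-1 v2=0 v3=-2
Collision at t=15/2: particles 2 and 3 swap velocities; positions: p0=-39/2 p1=3/2 p2=2 p3=2; velocities now: v0=-3 v1=-1 v2=-2 v3=0
Collision at t=8: particles 1 and 2 swap velocities; positions: p0=-21 p1=1 p2=1 p3=2; velocities now: v0=-3 v1=-2 v2=-1 v3=0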